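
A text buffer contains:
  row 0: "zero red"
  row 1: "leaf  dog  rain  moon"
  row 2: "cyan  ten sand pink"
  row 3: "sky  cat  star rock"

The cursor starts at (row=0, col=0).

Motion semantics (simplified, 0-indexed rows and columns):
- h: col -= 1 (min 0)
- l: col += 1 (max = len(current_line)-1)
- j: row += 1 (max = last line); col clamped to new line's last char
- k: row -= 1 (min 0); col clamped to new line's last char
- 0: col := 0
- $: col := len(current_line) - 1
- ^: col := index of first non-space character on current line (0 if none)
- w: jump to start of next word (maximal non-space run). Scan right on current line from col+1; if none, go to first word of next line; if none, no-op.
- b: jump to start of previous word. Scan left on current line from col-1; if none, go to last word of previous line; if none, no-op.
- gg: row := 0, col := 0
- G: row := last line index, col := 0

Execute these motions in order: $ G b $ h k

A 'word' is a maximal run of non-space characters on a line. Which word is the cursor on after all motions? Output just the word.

After 1 ($): row=0 col=7 char='d'
After 2 (G): row=3 col=0 char='s'
After 3 (b): row=2 col=15 char='p'
After 4 ($): row=2 col=18 char='k'
After 5 (h): row=2 col=17 char='n'
After 6 (k): row=1 col=17 char='m'

Answer: moon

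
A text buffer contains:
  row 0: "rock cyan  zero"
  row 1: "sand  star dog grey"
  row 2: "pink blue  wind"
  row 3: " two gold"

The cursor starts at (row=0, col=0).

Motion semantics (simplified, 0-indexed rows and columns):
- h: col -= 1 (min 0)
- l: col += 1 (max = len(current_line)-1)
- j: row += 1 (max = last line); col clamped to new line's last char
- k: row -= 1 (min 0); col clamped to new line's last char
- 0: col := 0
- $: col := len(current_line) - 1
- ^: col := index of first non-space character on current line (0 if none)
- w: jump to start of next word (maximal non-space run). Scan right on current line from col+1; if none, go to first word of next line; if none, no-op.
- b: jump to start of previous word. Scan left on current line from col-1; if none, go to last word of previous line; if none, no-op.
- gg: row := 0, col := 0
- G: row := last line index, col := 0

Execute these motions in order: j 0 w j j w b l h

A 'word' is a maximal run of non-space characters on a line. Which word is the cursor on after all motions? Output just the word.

After 1 (j): row=1 col=0 char='s'
After 2 (0): row=1 col=0 char='s'
After 3 (w): row=1 col=6 char='s'
After 4 (j): row=2 col=6 char='l'
After 5 (j): row=3 col=6 char='o'
After 6 (w): row=3 col=6 char='o'
After 7 (b): row=3 col=5 char='g'
After 8 (l): row=3 col=6 char='o'
After 9 (h): row=3 col=5 char='g'

Answer: gold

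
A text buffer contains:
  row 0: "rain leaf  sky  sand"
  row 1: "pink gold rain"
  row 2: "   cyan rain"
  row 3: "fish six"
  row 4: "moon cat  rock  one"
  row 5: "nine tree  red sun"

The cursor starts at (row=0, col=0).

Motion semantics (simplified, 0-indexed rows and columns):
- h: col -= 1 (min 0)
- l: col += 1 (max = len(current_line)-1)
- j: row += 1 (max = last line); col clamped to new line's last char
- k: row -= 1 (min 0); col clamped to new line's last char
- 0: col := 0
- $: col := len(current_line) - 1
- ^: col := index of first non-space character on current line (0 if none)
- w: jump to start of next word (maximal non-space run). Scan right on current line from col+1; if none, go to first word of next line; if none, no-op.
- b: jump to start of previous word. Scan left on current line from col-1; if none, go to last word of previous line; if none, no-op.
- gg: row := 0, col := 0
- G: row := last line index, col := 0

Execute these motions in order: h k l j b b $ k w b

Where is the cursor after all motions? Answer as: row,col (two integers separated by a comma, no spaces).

After 1 (h): row=0 col=0 char='r'
After 2 (k): row=0 col=0 char='r'
After 3 (l): row=0 col=1 char='a'
After 4 (j): row=1 col=1 char='i'
After 5 (b): row=1 col=0 char='p'
After 6 (b): row=0 col=16 char='s'
After 7 ($): row=0 col=19 char='d'
After 8 (k): row=0 col=19 char='d'
After 9 (w): row=1 col=0 char='p'
After 10 (b): row=0 col=16 char='s'

Answer: 0,16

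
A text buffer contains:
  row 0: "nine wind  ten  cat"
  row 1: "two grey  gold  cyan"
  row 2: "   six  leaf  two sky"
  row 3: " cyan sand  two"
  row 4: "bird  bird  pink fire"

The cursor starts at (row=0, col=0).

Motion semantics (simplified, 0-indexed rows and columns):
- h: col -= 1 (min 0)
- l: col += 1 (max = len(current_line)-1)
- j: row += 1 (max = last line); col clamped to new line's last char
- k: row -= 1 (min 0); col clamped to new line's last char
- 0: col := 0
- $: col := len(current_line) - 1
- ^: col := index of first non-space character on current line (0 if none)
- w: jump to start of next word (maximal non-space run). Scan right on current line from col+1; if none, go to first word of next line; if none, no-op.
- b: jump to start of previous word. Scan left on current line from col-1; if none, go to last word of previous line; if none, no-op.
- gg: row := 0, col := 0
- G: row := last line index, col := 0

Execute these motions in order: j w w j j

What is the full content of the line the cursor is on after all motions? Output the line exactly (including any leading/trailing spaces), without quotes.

Answer:  cyan sand  two

Derivation:
After 1 (j): row=1 col=0 char='t'
After 2 (w): row=1 col=4 char='g'
After 3 (w): row=1 col=10 char='g'
After 4 (j): row=2 col=10 char='a'
After 5 (j): row=3 col=10 char='_'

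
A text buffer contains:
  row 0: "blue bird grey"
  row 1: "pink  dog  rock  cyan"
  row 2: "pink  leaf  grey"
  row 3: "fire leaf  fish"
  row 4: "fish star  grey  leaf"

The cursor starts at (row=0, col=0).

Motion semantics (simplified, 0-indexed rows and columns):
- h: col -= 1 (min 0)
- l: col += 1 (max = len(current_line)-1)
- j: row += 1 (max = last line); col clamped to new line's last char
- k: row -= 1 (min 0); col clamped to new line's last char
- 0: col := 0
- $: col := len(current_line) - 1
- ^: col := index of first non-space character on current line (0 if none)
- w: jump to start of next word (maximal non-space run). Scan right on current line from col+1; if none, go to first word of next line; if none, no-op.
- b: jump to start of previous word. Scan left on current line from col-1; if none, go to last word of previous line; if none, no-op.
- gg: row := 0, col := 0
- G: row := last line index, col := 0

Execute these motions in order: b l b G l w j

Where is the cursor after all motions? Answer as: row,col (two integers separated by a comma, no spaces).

After 1 (b): row=0 col=0 char='b'
After 2 (l): row=0 col=1 char='l'
After 3 (b): row=0 col=0 char='b'
After 4 (G): row=4 col=0 char='f'
After 5 (l): row=4 col=1 char='i'
After 6 (w): row=4 col=5 char='s'
After 7 (j): row=4 col=5 char='s'

Answer: 4,5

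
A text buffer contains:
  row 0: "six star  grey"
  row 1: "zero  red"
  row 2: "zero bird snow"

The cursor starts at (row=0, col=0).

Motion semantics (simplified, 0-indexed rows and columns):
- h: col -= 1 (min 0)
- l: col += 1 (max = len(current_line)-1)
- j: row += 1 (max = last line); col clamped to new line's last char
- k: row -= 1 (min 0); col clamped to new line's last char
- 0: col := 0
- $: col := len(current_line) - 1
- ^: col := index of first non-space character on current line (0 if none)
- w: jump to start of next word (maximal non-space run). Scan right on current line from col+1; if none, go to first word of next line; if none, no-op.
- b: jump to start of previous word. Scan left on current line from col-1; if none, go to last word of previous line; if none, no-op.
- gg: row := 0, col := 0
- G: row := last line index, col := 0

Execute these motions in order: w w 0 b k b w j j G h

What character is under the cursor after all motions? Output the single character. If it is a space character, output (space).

After 1 (w): row=0 col=4 char='s'
After 2 (w): row=0 col=10 char='g'
After 3 (0): row=0 col=0 char='s'
After 4 (b): row=0 col=0 char='s'
After 5 (k): row=0 col=0 char='s'
After 6 (b): row=0 col=0 char='s'
After 7 (w): row=0 col=4 char='s'
After 8 (j): row=1 col=4 char='_'
After 9 (j): row=2 col=4 char='_'
After 10 (G): row=2 col=0 char='z'
After 11 (h): row=2 col=0 char='z'

Answer: z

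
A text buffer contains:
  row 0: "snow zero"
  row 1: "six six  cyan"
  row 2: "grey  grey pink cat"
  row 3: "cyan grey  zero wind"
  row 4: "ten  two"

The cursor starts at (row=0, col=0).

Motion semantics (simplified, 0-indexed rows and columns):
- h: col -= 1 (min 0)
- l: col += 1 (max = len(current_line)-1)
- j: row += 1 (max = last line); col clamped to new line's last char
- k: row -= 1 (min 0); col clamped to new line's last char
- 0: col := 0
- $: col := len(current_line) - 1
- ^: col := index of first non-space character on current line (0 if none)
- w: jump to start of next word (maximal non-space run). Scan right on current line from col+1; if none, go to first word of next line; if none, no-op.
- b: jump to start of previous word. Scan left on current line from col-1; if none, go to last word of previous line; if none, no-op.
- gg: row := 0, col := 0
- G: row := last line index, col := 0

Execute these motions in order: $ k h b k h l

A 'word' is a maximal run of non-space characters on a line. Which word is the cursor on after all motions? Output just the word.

Answer: zero

Derivation:
After 1 ($): row=0 col=8 char='o'
After 2 (k): row=0 col=8 char='o'
After 3 (h): row=0 col=7 char='r'
After 4 (b): row=0 col=5 char='z'
After 5 (k): row=0 col=5 char='z'
After 6 (h): row=0 col=4 char='_'
After 7 (l): row=0 col=5 char='z'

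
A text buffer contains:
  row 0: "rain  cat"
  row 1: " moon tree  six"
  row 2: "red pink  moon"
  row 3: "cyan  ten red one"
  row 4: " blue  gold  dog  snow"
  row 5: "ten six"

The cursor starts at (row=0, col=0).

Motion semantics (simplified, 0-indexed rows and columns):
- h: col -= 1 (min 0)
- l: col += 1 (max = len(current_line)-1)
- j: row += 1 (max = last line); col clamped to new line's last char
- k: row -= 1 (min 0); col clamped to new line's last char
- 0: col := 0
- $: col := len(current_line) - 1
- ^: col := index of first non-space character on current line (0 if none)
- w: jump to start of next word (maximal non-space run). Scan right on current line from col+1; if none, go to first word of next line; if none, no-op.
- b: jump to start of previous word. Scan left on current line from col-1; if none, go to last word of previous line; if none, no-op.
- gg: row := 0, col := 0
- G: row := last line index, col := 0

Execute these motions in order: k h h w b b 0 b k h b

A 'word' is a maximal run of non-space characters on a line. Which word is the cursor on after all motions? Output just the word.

After 1 (k): row=0 col=0 char='r'
After 2 (h): row=0 col=0 char='r'
After 3 (h): row=0 col=0 char='r'
After 4 (w): row=0 col=6 char='c'
After 5 (b): row=0 col=0 char='r'
After 6 (b): row=0 col=0 char='r'
After 7 (0): row=0 col=0 char='r'
After 8 (b): row=0 col=0 char='r'
After 9 (k): row=0 col=0 char='r'
After 10 (h): row=0 col=0 char='r'
After 11 (b): row=0 col=0 char='r'

Answer: rain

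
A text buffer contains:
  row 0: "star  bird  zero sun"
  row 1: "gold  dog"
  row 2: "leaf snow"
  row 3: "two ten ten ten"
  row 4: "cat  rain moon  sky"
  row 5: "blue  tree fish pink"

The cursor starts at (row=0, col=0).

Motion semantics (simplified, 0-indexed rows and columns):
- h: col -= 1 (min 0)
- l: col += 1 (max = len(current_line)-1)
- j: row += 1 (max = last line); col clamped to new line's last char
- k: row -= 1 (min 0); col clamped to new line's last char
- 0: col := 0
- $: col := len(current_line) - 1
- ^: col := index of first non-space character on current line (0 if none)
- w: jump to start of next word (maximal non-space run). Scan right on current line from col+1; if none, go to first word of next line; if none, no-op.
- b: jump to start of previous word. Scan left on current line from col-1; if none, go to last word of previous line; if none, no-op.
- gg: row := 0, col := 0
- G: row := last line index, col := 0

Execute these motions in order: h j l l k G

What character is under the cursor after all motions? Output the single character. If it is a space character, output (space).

Answer: b

Derivation:
After 1 (h): row=0 col=0 char='s'
After 2 (j): row=1 col=0 char='g'
After 3 (l): row=1 col=1 char='o'
After 4 (l): row=1 col=2 char='l'
After 5 (k): row=0 col=2 char='a'
After 6 (G): row=5 col=0 char='b'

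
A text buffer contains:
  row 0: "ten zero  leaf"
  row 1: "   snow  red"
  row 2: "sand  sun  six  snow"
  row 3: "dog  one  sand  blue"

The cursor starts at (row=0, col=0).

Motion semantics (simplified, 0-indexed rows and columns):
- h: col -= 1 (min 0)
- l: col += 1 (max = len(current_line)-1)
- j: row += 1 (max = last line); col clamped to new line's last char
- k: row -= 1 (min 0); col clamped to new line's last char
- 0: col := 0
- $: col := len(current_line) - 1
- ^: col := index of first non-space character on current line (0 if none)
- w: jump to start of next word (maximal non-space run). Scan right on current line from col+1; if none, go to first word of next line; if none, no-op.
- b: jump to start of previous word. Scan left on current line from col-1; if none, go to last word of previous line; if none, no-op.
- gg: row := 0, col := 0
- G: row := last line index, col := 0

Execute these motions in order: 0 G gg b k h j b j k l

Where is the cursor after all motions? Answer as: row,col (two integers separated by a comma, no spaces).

After 1 (0): row=0 col=0 char='t'
After 2 (G): row=3 col=0 char='d'
After 3 (gg): row=0 col=0 char='t'
After 4 (b): row=0 col=0 char='t'
After 5 (k): row=0 col=0 char='t'
After 6 (h): row=0 col=0 char='t'
After 7 (j): row=1 col=0 char='_'
After 8 (b): row=0 col=10 char='l'
After 9 (j): row=1 col=10 char='e'
After 10 (k): row=0 col=10 char='l'
After 11 (l): row=0 col=11 char='e'

Answer: 0,11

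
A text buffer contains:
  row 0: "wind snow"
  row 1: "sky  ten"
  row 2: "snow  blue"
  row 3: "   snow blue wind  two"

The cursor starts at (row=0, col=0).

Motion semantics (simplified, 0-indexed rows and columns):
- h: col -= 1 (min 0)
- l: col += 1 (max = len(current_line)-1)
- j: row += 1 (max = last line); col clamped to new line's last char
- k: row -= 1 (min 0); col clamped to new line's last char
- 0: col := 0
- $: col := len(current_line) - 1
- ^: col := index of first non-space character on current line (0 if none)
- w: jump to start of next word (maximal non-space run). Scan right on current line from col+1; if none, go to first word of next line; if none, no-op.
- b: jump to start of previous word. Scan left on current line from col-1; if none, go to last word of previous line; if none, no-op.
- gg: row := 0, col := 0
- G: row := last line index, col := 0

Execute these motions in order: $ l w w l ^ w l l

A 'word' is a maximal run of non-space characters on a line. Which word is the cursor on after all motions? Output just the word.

After 1 ($): row=0 col=8 char='w'
After 2 (l): row=0 col=8 char='w'
After 3 (w): row=1 col=0 char='s'
After 4 (w): row=1 col=5 char='t'
After 5 (l): row=1 col=6 char='e'
After 6 (^): row=1 col=0 char='s'
After 7 (w): row=1 col=5 char='t'
After 8 (l): row=1 col=6 char='e'
After 9 (l): row=1 col=7 char='n'

Answer: ten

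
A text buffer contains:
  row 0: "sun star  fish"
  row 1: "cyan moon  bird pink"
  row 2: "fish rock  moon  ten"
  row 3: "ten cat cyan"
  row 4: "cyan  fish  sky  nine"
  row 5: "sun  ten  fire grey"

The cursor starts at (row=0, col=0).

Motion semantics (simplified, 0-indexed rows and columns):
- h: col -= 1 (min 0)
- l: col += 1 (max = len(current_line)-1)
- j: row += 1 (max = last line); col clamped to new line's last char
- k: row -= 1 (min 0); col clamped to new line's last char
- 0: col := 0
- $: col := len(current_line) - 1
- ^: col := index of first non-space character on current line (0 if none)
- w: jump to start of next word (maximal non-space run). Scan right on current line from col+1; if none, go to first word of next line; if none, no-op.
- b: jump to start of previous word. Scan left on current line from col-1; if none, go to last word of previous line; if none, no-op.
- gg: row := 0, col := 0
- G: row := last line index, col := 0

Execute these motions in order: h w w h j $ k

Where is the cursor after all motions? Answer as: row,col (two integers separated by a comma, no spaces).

After 1 (h): row=0 col=0 char='s'
After 2 (w): row=0 col=4 char='s'
After 3 (w): row=0 col=10 char='f'
After 4 (h): row=0 col=9 char='_'
After 5 (j): row=1 col=9 char='_'
After 6 ($): row=1 col=19 char='k'
After 7 (k): row=0 col=13 char='h'

Answer: 0,13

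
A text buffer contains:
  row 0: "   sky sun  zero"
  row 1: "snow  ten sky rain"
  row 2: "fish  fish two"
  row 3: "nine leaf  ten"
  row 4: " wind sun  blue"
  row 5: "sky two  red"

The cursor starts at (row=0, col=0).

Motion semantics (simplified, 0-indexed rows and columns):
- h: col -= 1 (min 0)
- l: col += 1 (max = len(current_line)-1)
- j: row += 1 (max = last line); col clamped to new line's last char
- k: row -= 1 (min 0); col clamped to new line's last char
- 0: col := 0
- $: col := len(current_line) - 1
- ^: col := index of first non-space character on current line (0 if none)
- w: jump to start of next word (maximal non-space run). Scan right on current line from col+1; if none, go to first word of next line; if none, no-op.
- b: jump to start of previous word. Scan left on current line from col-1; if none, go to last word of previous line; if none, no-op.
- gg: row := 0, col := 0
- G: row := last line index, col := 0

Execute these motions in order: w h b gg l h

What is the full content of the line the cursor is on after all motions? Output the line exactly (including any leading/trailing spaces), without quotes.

Answer:    sky sun  zero

Derivation:
After 1 (w): row=0 col=3 char='s'
After 2 (h): row=0 col=2 char='_'
After 3 (b): row=0 col=2 char='_'
After 4 (gg): row=0 col=0 char='_'
After 5 (l): row=0 col=1 char='_'
After 6 (h): row=0 col=0 char='_'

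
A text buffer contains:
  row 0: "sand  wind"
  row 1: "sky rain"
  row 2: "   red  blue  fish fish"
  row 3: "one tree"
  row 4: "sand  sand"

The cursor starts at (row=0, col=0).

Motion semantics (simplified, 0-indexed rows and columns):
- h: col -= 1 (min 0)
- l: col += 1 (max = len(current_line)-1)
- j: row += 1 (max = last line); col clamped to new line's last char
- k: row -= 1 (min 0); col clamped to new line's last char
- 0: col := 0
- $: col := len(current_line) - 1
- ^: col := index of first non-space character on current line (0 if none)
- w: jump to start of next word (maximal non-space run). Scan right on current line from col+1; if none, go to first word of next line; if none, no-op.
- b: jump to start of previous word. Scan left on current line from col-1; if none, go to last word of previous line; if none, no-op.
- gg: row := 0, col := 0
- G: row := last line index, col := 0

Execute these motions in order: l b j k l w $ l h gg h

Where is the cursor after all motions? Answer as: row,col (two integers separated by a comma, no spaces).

After 1 (l): row=0 col=1 char='a'
After 2 (b): row=0 col=0 char='s'
After 3 (j): row=1 col=0 char='s'
After 4 (k): row=0 col=0 char='s'
After 5 (l): row=0 col=1 char='a'
After 6 (w): row=0 col=6 char='w'
After 7 ($): row=0 col=9 char='d'
After 8 (l): row=0 col=9 char='d'
After 9 (h): row=0 col=8 char='n'
After 10 (gg): row=0 col=0 char='s'
After 11 (h): row=0 col=0 char='s'

Answer: 0,0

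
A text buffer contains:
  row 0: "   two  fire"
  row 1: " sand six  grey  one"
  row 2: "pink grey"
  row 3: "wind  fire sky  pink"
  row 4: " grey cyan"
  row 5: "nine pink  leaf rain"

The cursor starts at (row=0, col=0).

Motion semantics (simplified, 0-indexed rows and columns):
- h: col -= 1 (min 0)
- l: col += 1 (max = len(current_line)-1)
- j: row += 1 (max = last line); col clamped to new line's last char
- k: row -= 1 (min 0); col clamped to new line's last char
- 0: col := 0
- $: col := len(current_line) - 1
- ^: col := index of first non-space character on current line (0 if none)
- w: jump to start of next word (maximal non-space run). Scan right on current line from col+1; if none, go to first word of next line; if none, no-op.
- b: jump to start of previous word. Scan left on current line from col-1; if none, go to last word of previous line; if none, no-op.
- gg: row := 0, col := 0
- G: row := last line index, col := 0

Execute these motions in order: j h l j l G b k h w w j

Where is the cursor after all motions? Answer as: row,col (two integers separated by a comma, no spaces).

After 1 (j): row=1 col=0 char='_'
After 2 (h): row=1 col=0 char='_'
After 3 (l): row=1 col=1 char='s'
After 4 (j): row=2 col=1 char='i'
After 5 (l): row=2 col=2 char='n'
After 6 (G): row=5 col=0 char='n'
After 7 (b): row=4 col=6 char='c'
After 8 (k): row=3 col=6 char='f'
After 9 (h): row=3 col=5 char='_'
After 10 (w): row=3 col=6 char='f'
After 11 (w): row=3 col=11 char='s'
After 12 (j): row=4 col=9 char='n'

Answer: 4,9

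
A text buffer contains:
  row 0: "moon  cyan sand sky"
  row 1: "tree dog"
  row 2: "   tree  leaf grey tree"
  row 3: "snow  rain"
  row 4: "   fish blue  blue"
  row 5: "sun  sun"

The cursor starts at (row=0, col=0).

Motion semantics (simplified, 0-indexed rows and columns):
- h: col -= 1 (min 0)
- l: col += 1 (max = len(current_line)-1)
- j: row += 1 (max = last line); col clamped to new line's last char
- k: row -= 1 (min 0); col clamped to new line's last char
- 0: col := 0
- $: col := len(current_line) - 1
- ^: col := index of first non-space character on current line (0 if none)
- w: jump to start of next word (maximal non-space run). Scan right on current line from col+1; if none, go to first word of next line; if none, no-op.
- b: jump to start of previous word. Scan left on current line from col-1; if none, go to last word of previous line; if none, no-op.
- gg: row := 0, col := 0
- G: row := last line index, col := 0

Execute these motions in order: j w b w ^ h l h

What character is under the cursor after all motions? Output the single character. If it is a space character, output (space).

Answer: t

Derivation:
After 1 (j): row=1 col=0 char='t'
After 2 (w): row=1 col=5 char='d'
After 3 (b): row=1 col=0 char='t'
After 4 (w): row=1 col=5 char='d'
After 5 (^): row=1 col=0 char='t'
After 6 (h): row=1 col=0 char='t'
After 7 (l): row=1 col=1 char='r'
After 8 (h): row=1 col=0 char='t'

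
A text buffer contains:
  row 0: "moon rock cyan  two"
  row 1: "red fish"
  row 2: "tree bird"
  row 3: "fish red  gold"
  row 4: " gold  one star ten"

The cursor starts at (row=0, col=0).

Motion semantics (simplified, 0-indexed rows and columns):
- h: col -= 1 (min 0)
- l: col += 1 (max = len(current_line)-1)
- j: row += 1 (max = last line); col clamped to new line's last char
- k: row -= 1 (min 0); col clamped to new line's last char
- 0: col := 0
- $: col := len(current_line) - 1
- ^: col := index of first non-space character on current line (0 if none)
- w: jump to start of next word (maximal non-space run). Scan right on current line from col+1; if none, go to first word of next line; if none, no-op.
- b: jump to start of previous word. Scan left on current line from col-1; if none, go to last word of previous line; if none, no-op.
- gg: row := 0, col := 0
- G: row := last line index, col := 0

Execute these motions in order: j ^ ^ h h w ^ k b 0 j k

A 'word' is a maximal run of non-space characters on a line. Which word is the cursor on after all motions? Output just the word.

Answer: moon

Derivation:
After 1 (j): row=1 col=0 char='r'
After 2 (^): row=1 col=0 char='r'
After 3 (^): row=1 col=0 char='r'
After 4 (h): row=1 col=0 char='r'
After 5 (h): row=1 col=0 char='r'
After 6 (w): row=1 col=4 char='f'
After 7 (^): row=1 col=0 char='r'
After 8 (k): row=0 col=0 char='m'
After 9 (b): row=0 col=0 char='m'
After 10 (0): row=0 col=0 char='m'
After 11 (j): row=1 col=0 char='r'
After 12 (k): row=0 col=0 char='m'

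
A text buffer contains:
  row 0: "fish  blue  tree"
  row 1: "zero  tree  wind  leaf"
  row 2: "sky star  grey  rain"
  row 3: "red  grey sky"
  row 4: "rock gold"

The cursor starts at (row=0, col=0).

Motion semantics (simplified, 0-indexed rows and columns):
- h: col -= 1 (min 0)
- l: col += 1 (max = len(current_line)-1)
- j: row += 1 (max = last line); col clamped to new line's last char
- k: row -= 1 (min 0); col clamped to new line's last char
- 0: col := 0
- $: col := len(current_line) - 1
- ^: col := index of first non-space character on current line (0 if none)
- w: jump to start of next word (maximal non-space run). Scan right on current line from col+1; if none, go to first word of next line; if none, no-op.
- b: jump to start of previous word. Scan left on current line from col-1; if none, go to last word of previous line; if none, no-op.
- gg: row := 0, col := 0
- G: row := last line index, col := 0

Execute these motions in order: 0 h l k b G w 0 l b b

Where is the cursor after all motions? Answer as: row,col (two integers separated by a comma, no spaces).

Answer: 3,10

Derivation:
After 1 (0): row=0 col=0 char='f'
After 2 (h): row=0 col=0 char='f'
After 3 (l): row=0 col=1 char='i'
After 4 (k): row=0 col=1 char='i'
After 5 (b): row=0 col=0 char='f'
After 6 (G): row=4 col=0 char='r'
After 7 (w): row=4 col=5 char='g'
After 8 (0): row=4 col=0 char='r'
After 9 (l): row=4 col=1 char='o'
After 10 (b): row=4 col=0 char='r'
After 11 (b): row=3 col=10 char='s'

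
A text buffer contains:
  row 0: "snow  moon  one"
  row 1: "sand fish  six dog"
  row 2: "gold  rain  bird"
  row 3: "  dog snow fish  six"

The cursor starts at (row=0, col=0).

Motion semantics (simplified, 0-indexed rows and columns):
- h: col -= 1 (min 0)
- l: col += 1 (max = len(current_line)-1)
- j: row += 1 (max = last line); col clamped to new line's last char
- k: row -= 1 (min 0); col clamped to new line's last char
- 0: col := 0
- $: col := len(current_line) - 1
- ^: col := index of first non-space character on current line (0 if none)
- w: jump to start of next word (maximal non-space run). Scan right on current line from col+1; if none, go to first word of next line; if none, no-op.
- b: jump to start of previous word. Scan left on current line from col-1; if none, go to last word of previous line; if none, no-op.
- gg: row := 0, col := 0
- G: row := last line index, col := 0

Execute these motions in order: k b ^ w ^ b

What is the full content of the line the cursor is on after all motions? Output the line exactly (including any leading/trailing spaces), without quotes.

Answer: snow  moon  one

Derivation:
After 1 (k): row=0 col=0 char='s'
After 2 (b): row=0 col=0 char='s'
After 3 (^): row=0 col=0 char='s'
After 4 (w): row=0 col=6 char='m'
After 5 (^): row=0 col=0 char='s'
After 6 (b): row=0 col=0 char='s'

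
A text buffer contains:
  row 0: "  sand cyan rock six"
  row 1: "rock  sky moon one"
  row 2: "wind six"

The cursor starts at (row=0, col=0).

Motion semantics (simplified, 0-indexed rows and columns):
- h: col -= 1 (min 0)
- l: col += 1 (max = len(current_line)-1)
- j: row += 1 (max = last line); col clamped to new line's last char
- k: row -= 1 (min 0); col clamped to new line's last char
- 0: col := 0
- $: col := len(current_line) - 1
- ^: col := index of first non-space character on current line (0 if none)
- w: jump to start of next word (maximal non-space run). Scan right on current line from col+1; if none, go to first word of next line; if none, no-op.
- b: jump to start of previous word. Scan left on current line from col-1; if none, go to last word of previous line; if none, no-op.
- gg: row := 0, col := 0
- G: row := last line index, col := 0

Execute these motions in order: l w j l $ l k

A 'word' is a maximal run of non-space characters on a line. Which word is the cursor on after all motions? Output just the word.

Answer: six

Derivation:
After 1 (l): row=0 col=1 char='_'
After 2 (w): row=0 col=2 char='s'
After 3 (j): row=1 col=2 char='c'
After 4 (l): row=1 col=3 char='k'
After 5 ($): row=1 col=17 char='e'
After 6 (l): row=1 col=17 char='e'
After 7 (k): row=0 col=17 char='s'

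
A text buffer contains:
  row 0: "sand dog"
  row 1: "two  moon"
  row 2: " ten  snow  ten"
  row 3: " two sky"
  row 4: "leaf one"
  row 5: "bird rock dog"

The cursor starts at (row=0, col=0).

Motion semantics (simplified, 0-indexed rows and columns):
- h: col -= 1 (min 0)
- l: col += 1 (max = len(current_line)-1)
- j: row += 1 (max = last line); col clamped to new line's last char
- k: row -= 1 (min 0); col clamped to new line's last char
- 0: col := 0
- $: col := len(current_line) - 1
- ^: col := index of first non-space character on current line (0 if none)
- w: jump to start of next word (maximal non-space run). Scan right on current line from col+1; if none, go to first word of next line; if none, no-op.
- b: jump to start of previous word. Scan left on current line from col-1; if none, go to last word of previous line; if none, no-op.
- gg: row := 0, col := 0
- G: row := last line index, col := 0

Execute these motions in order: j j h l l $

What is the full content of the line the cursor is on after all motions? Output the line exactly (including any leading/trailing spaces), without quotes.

After 1 (j): row=1 col=0 char='t'
After 2 (j): row=2 col=0 char='_'
After 3 (h): row=2 col=0 char='_'
After 4 (l): row=2 col=1 char='t'
After 5 (l): row=2 col=2 char='e'
After 6 ($): row=2 col=14 char='n'

Answer:  ten  snow  ten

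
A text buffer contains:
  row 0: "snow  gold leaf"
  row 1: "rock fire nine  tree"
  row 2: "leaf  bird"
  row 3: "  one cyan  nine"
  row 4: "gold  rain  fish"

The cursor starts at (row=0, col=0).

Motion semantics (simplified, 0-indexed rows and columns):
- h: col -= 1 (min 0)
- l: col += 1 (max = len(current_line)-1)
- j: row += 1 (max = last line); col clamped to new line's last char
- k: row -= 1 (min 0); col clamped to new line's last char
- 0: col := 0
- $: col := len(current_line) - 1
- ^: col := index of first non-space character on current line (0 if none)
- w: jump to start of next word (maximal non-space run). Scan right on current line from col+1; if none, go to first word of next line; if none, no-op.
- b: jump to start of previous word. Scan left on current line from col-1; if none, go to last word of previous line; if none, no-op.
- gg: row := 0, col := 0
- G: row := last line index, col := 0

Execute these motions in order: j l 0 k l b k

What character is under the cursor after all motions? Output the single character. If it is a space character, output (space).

After 1 (j): row=1 col=0 char='r'
After 2 (l): row=1 col=1 char='o'
After 3 (0): row=1 col=0 char='r'
After 4 (k): row=0 col=0 char='s'
After 5 (l): row=0 col=1 char='n'
After 6 (b): row=0 col=0 char='s'
After 7 (k): row=0 col=0 char='s'

Answer: s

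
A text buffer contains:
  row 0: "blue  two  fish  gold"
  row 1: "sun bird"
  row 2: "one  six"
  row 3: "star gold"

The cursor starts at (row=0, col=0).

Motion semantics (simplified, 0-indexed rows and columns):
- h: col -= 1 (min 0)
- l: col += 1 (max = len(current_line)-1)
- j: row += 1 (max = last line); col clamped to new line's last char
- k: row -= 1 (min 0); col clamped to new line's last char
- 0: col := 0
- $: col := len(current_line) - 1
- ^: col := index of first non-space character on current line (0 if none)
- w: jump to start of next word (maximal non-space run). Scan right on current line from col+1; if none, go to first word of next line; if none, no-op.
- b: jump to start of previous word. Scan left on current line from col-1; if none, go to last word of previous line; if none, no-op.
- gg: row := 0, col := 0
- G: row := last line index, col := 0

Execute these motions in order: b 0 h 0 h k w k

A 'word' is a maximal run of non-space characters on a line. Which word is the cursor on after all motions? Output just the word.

Answer: two

Derivation:
After 1 (b): row=0 col=0 char='b'
After 2 (0): row=0 col=0 char='b'
After 3 (h): row=0 col=0 char='b'
After 4 (0): row=0 col=0 char='b'
After 5 (h): row=0 col=0 char='b'
After 6 (k): row=0 col=0 char='b'
After 7 (w): row=0 col=6 char='t'
After 8 (k): row=0 col=6 char='t'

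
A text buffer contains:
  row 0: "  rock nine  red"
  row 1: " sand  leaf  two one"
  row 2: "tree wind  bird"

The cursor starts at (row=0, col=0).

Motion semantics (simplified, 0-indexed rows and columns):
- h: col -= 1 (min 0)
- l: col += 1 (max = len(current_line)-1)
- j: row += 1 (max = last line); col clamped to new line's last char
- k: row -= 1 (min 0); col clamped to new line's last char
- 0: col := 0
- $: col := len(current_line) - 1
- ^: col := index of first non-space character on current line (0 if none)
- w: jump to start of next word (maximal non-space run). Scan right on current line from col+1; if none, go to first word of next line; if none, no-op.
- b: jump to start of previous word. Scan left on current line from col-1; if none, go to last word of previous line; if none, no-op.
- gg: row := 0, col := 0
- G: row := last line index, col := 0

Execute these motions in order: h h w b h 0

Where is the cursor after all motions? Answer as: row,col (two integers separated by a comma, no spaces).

After 1 (h): row=0 col=0 char='_'
After 2 (h): row=0 col=0 char='_'
After 3 (w): row=0 col=2 char='r'
After 4 (b): row=0 col=2 char='r'
After 5 (h): row=0 col=1 char='_'
After 6 (0): row=0 col=0 char='_'

Answer: 0,0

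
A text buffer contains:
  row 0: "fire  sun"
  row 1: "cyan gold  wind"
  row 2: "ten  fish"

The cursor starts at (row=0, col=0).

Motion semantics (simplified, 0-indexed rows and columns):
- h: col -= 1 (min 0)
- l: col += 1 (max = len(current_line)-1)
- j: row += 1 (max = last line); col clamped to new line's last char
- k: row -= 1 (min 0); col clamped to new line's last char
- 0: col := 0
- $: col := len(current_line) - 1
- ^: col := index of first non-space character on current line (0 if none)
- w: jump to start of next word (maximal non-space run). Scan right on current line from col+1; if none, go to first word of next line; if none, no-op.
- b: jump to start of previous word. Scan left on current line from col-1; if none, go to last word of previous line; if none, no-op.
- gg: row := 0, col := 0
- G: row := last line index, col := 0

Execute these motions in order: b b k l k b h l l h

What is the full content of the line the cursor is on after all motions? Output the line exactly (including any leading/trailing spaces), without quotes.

After 1 (b): row=0 col=0 char='f'
After 2 (b): row=0 col=0 char='f'
After 3 (k): row=0 col=0 char='f'
After 4 (l): row=0 col=1 char='i'
After 5 (k): row=0 col=1 char='i'
After 6 (b): row=0 col=0 char='f'
After 7 (h): row=0 col=0 char='f'
After 8 (l): row=0 col=1 char='i'
After 9 (l): row=0 col=2 char='r'
After 10 (h): row=0 col=1 char='i'

Answer: fire  sun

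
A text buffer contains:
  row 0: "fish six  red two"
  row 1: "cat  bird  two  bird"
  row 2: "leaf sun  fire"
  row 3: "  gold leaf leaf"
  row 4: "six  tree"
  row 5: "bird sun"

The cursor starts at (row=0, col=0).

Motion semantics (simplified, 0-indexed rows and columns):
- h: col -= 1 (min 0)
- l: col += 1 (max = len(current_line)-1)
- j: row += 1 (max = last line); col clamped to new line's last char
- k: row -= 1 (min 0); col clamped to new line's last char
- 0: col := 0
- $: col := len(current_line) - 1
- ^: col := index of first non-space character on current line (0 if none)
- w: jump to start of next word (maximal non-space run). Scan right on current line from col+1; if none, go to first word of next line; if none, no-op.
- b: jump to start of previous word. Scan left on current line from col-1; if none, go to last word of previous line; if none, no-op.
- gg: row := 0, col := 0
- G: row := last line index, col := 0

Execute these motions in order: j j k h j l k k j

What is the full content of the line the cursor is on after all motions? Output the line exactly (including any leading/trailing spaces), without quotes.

After 1 (j): row=1 col=0 char='c'
After 2 (j): row=2 col=0 char='l'
After 3 (k): row=1 col=0 char='c'
After 4 (h): row=1 col=0 char='c'
After 5 (j): row=2 col=0 char='l'
After 6 (l): row=2 col=1 char='e'
After 7 (k): row=1 col=1 char='a'
After 8 (k): row=0 col=1 char='i'
After 9 (j): row=1 col=1 char='a'

Answer: cat  bird  two  bird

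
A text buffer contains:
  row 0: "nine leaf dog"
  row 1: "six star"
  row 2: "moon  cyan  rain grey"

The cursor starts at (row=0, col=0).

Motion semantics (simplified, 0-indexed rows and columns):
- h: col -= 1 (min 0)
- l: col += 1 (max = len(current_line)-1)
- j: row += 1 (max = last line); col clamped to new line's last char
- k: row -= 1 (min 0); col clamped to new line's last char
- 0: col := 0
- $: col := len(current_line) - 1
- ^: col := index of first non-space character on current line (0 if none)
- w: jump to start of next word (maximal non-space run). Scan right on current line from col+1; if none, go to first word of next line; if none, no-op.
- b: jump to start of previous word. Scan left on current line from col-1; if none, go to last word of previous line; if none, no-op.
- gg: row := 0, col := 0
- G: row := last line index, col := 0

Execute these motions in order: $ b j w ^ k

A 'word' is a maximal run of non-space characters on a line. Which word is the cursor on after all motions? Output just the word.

Answer: six

Derivation:
After 1 ($): row=0 col=12 char='g'
After 2 (b): row=0 col=10 char='d'
After 3 (j): row=1 col=7 char='r'
After 4 (w): row=2 col=0 char='m'
After 5 (^): row=2 col=0 char='m'
After 6 (k): row=1 col=0 char='s'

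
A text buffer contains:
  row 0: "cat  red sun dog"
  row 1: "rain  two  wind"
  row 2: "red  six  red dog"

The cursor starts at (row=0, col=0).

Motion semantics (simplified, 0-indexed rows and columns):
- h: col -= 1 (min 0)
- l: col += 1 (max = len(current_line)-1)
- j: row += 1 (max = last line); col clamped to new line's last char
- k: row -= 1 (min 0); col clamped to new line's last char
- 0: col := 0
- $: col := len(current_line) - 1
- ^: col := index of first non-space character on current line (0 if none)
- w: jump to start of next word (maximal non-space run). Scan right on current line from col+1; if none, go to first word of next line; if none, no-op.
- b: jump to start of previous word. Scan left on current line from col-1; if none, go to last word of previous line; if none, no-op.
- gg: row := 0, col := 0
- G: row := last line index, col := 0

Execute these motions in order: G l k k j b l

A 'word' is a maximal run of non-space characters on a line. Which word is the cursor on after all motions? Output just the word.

After 1 (G): row=2 col=0 char='r'
After 2 (l): row=2 col=1 char='e'
After 3 (k): row=1 col=1 char='a'
After 4 (k): row=0 col=1 char='a'
After 5 (j): row=1 col=1 char='a'
After 6 (b): row=1 col=0 char='r'
After 7 (l): row=1 col=1 char='a'

Answer: rain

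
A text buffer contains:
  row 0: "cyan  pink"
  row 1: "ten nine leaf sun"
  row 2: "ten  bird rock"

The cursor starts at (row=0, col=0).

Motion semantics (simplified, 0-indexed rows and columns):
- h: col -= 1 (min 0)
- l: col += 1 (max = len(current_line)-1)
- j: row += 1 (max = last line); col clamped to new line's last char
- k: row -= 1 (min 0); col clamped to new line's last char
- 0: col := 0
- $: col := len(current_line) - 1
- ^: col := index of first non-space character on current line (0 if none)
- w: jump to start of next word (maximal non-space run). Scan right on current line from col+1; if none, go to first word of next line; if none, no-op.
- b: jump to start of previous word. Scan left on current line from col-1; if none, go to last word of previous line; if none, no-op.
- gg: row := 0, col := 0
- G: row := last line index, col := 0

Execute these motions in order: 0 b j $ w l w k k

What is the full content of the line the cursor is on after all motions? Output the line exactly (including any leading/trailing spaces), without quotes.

After 1 (0): row=0 col=0 char='c'
After 2 (b): row=0 col=0 char='c'
After 3 (j): row=1 col=0 char='t'
After 4 ($): row=1 col=16 char='n'
After 5 (w): row=2 col=0 char='t'
After 6 (l): row=2 col=1 char='e'
After 7 (w): row=2 col=5 char='b'
After 8 (k): row=1 col=5 char='i'
After 9 (k): row=0 col=5 char='_'

Answer: cyan  pink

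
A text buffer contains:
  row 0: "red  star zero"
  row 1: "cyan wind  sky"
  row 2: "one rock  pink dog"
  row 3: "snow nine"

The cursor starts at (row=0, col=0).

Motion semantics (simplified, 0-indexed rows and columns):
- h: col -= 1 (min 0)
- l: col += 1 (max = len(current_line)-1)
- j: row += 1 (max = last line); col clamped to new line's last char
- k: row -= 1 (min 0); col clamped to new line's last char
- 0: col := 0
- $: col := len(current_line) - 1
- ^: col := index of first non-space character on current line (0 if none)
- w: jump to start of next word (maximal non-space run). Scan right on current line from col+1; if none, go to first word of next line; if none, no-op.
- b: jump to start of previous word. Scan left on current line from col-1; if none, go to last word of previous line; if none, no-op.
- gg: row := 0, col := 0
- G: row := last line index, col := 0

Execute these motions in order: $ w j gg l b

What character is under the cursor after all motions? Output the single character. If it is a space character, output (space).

After 1 ($): row=0 col=13 char='o'
After 2 (w): row=1 col=0 char='c'
After 3 (j): row=2 col=0 char='o'
After 4 (gg): row=0 col=0 char='r'
After 5 (l): row=0 col=1 char='e'
After 6 (b): row=0 col=0 char='r'

Answer: r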